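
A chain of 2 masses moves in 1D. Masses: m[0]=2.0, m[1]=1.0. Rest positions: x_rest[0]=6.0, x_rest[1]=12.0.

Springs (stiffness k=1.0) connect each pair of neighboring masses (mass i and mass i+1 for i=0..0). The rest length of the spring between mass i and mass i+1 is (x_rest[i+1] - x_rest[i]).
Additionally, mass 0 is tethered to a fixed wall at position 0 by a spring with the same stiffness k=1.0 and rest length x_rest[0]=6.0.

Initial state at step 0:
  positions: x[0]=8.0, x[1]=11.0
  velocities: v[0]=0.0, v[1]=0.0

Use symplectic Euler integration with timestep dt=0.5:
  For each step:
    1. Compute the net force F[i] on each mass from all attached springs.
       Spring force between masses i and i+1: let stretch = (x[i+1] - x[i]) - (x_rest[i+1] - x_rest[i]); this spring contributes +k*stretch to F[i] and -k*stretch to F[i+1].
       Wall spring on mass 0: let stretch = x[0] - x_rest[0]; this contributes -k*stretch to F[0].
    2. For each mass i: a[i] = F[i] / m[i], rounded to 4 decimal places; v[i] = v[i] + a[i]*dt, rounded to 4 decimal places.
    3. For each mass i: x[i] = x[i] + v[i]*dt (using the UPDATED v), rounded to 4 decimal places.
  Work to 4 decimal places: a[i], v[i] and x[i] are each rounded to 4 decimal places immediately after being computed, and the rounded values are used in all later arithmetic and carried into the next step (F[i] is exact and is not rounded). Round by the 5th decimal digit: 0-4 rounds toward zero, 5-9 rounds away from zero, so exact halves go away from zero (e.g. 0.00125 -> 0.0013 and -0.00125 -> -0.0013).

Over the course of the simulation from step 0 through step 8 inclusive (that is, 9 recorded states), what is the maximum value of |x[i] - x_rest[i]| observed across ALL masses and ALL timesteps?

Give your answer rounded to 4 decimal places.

Step 0: x=[8.0000 11.0000] v=[0.0000 0.0000]
Step 1: x=[7.3750 11.7500] v=[-1.2500 1.5000]
Step 2: x=[6.3750 12.9063] v=[-2.0000 2.3125]
Step 3: x=[5.3946 13.9298] v=[-1.9609 2.0469]
Step 4: x=[4.8067 14.3195] v=[-1.1758 0.7793]
Step 5: x=[4.8071 13.8310] v=[0.0008 -0.9771]
Step 6: x=[5.3346 12.5865] v=[1.0550 -2.4891]
Step 7: x=[6.1018 11.0290] v=[1.5344 -3.1151]
Step 8: x=[6.7222 9.7397] v=[1.2408 -2.5787]
Max displacement = 2.3195

Answer: 2.3195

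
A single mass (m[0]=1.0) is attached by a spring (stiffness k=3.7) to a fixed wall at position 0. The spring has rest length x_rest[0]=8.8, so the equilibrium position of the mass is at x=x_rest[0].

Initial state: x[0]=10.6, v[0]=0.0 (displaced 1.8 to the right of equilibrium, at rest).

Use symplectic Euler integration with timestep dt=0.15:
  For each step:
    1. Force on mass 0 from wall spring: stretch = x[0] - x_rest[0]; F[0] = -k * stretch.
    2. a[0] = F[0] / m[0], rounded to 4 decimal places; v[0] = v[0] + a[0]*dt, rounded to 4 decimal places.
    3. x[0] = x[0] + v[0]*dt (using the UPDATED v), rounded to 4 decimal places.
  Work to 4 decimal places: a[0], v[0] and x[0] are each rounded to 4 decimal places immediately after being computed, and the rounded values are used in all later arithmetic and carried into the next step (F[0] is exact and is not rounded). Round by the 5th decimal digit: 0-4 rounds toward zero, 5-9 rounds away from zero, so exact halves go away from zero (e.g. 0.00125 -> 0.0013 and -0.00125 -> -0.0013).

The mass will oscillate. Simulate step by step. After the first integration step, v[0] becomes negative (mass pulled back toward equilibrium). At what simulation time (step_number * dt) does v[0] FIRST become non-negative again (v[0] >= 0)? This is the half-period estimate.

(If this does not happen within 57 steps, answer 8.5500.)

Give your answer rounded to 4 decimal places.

Step 0: x=[10.6000] v=[0.0000]
Step 1: x=[10.4502] v=[-0.9990]
Step 2: x=[10.1630] v=[-1.9149]
Step 3: x=[9.7623] v=[-2.6714]
Step 4: x=[9.2815] v=[-3.2055]
Step 5: x=[8.7606] v=[-3.4727]
Step 6: x=[8.2430] v=[-3.4508]
Step 7: x=[7.7717] v=[-3.1417]
Step 8: x=[7.3861] v=[-2.5710]
Step 9: x=[7.1182] v=[-1.7863]
Step 10: x=[6.9903] v=[-0.8529]
Step 11: x=[7.0130] v=[0.1515]
First v>=0 after going negative at step 11, time=1.6500

Answer: 1.6500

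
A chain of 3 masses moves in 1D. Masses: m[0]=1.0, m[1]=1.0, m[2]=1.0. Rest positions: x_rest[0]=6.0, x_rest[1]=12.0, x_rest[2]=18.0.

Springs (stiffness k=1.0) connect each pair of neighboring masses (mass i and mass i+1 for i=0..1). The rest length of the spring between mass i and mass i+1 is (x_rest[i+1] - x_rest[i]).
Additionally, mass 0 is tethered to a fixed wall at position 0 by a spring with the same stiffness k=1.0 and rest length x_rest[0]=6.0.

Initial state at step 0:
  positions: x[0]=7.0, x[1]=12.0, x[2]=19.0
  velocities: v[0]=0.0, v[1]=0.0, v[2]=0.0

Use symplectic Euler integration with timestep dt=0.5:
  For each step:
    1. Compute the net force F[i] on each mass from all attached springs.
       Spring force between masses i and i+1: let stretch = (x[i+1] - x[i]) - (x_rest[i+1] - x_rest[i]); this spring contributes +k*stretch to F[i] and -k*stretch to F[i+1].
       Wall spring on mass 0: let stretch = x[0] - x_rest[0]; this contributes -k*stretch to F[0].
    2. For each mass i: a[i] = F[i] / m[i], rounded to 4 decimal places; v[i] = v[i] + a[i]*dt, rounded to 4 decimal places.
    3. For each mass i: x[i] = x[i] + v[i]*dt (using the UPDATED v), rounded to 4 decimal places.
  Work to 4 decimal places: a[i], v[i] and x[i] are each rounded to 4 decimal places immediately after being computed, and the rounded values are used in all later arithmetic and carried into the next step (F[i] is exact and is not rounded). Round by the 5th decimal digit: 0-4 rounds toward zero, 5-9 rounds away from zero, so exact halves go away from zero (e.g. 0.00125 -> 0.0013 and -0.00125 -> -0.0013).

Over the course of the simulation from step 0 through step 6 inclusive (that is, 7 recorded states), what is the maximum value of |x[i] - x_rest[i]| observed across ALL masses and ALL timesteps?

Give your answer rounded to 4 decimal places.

Step 0: x=[7.0000 12.0000 19.0000] v=[0.0000 0.0000 0.0000]
Step 1: x=[6.5000 12.5000 18.7500] v=[-1.0000 1.0000 -0.5000]
Step 2: x=[5.8750 13.0625 18.4375] v=[-1.2500 1.1250 -0.6250]
Step 3: x=[5.5781 13.1719 18.2813] v=[-0.5938 0.2188 -0.3125]
Step 4: x=[5.7852 12.6602 18.3477] v=[0.4141 -1.0234 0.1328]
Step 5: x=[6.2647 11.8516 18.4923] v=[0.9590 -1.6172 0.2891]
Step 6: x=[6.5748 11.3065 18.4767] v=[0.6201 -1.0903 -0.0313]
Max displacement = 1.1719

Answer: 1.1719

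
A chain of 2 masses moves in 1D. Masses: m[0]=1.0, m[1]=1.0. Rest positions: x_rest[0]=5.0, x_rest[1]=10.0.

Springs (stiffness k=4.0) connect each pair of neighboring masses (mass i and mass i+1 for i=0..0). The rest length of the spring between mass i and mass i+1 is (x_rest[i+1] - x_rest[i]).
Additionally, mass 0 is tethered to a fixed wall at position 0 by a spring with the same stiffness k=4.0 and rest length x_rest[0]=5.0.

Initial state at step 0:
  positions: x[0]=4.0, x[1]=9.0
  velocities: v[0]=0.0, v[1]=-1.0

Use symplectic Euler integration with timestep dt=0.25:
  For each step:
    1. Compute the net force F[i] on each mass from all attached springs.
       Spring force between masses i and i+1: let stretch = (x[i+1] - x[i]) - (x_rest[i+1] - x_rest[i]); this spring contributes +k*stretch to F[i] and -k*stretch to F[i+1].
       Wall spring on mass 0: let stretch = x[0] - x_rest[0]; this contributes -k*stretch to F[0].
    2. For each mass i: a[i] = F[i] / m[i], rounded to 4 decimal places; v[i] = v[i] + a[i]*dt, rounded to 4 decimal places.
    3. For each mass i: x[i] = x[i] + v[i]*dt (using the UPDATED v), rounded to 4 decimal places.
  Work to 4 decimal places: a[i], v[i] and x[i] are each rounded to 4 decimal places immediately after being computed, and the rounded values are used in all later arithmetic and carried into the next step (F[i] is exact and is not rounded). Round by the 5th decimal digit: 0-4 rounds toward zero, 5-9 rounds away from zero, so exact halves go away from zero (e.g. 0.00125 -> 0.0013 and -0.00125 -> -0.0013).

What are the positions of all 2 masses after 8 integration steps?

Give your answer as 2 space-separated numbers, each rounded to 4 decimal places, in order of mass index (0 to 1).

Step 0: x=[4.0000 9.0000] v=[0.0000 -1.0000]
Step 1: x=[4.2500 8.7500] v=[1.0000 -1.0000]
Step 2: x=[4.5625 8.6250] v=[1.2500 -0.5000]
Step 3: x=[4.7500 8.7344] v=[0.7500 0.4375]
Step 4: x=[4.7461 9.0977] v=[-0.0156 1.4531]
Step 5: x=[4.6436 9.6231] v=[-0.4101 2.1015]
Step 6: x=[4.6251 10.1536] v=[-0.0742 2.1220]
Step 7: x=[4.8324 10.5520] v=[0.8292 1.5935]
Step 8: x=[5.2615 10.7705] v=[1.7164 0.8739]

Answer: 5.2615 10.7705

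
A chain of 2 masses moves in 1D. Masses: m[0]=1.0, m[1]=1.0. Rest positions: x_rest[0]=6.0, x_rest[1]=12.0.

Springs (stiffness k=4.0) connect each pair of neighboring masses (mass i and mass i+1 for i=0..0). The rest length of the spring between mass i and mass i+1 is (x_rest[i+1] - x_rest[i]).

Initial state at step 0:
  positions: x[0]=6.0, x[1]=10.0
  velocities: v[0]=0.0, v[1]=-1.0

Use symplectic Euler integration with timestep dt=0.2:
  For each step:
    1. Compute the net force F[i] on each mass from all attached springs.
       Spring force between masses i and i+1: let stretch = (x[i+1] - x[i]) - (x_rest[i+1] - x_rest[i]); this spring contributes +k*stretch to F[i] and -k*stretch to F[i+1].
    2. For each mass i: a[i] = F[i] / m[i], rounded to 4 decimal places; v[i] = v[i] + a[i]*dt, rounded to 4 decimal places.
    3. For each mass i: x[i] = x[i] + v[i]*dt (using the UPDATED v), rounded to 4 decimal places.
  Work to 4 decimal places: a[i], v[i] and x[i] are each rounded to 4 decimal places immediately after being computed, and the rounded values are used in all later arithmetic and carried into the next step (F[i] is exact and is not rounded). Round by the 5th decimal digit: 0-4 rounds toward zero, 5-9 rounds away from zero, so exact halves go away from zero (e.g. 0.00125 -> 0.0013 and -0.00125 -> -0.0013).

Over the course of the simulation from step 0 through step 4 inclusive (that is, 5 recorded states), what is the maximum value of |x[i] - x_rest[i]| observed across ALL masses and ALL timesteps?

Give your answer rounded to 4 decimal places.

Answer: 2.1447

Derivation:
Step 0: x=[6.0000 10.0000] v=[0.0000 -1.0000]
Step 1: x=[5.6800 10.1200] v=[-1.6000 0.6000]
Step 2: x=[5.1104 10.4896] v=[-2.8480 1.8480]
Step 3: x=[4.4415 10.9585] v=[-3.3446 2.3446]
Step 4: x=[3.8553 11.3447] v=[-2.9310 1.9310]
Max displacement = 2.1447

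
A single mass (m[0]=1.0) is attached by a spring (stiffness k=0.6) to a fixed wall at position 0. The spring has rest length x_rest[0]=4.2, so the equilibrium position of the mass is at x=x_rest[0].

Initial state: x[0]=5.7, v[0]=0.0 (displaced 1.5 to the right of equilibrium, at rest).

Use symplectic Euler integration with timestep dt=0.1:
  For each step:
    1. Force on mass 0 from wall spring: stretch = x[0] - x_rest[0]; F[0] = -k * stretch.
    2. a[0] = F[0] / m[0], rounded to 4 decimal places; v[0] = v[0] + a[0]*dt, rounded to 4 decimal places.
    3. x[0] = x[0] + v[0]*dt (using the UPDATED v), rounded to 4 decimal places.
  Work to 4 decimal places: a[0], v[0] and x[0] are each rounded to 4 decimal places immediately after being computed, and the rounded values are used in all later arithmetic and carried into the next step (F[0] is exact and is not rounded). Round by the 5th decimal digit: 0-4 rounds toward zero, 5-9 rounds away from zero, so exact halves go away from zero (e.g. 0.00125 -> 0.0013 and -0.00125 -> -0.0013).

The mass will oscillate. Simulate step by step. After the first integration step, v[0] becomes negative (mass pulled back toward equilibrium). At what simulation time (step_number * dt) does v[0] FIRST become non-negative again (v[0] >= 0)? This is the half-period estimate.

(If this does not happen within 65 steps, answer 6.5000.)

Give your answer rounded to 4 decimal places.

Step 0: x=[5.7000] v=[0.0000]
Step 1: x=[5.6910] v=[-0.0900]
Step 2: x=[5.6731] v=[-0.1795]
Step 3: x=[5.6463] v=[-0.2679]
Step 4: x=[5.6108] v=[-0.3547]
Step 5: x=[5.5669] v=[-0.4394]
Step 6: x=[5.5148] v=[-0.5214]
Step 7: x=[5.4548] v=[-0.6003]
Step 8: x=[5.3872] v=[-0.6756]
Step 9: x=[5.3125] v=[-0.7468]
Step 10: x=[5.2311] v=[-0.8136]
Step 11: x=[5.1436] v=[-0.8755]
Step 12: x=[5.0504] v=[-0.9321]
Step 13: x=[4.9521] v=[-0.9831]
Step 14: x=[4.8493] v=[-1.0282]
Step 15: x=[4.7426] v=[-1.0672]
Step 16: x=[4.6326] v=[-1.0998]
Step 17: x=[4.5200] v=[-1.1258]
Step 18: x=[4.4055] v=[-1.1450]
Step 19: x=[4.2898] v=[-1.1573]
Step 20: x=[4.1735] v=[-1.1627]
Step 21: x=[4.0574] v=[-1.1611]
Step 22: x=[3.9422] v=[-1.1525]
Step 23: x=[3.8285] v=[-1.1370]
Step 24: x=[3.7170] v=[-1.1147]
Step 25: x=[3.6084] v=[-1.0857]
Step 26: x=[3.5034] v=[-1.0502]
Step 27: x=[3.4026] v=[-1.0084]
Step 28: x=[3.3065] v=[-0.9606]
Step 29: x=[3.2158] v=[-0.9070]
Step 30: x=[3.1310] v=[-0.8480]
Step 31: x=[3.0526] v=[-0.7839]
Step 32: x=[2.9811] v=[-0.7151]
Step 33: x=[2.9169] v=[-0.6420]
Step 34: x=[2.8604] v=[-0.5650]
Step 35: x=[2.8119] v=[-0.4846]
Step 36: x=[2.7718] v=[-0.4013]
Step 37: x=[2.7402] v=[-0.3156]
Step 38: x=[2.7174] v=[-0.2280]
Step 39: x=[2.7035] v=[-0.1390]
Step 40: x=[2.6986] v=[-0.0492]
Step 41: x=[2.7027] v=[0.0409]
First v>=0 after going negative at step 41, time=4.1000

Answer: 4.1000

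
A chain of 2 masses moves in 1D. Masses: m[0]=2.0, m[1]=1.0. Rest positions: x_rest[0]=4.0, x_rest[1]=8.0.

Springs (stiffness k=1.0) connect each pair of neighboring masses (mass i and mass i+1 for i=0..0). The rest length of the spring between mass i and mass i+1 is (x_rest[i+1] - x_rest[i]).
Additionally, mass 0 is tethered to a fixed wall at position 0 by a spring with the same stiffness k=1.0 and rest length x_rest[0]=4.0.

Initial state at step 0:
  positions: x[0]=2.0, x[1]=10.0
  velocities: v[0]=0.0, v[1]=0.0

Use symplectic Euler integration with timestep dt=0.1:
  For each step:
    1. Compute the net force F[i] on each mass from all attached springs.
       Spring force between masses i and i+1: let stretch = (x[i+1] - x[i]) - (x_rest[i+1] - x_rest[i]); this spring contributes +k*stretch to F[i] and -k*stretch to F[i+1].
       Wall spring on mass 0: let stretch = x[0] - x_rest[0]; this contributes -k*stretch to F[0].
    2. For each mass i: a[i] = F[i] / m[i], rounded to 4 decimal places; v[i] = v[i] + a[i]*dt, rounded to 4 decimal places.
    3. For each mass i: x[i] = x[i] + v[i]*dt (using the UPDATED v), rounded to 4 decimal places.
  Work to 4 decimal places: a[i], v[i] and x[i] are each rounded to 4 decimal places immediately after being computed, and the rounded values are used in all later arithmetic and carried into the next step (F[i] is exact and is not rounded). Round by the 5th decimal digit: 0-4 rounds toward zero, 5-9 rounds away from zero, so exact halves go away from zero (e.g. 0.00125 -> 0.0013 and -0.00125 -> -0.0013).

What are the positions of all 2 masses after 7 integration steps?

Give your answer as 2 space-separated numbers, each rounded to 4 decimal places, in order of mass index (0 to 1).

Answer: 2.7789 8.9657

Derivation:
Step 0: x=[2.0000 10.0000] v=[0.0000 0.0000]
Step 1: x=[2.0300 9.9600] v=[0.3000 -0.4000]
Step 2: x=[2.0895 9.8807] v=[0.5950 -0.7930]
Step 3: x=[2.1775 9.7635] v=[0.8801 -1.1721]
Step 4: x=[2.2926 9.6104] v=[1.1505 -1.5307]
Step 5: x=[2.4328 9.4242] v=[1.4018 -1.8625]
Step 6: x=[2.5958 9.2080] v=[1.6297 -2.1616]
Step 7: x=[2.7789 8.9657] v=[1.8305 -2.4228]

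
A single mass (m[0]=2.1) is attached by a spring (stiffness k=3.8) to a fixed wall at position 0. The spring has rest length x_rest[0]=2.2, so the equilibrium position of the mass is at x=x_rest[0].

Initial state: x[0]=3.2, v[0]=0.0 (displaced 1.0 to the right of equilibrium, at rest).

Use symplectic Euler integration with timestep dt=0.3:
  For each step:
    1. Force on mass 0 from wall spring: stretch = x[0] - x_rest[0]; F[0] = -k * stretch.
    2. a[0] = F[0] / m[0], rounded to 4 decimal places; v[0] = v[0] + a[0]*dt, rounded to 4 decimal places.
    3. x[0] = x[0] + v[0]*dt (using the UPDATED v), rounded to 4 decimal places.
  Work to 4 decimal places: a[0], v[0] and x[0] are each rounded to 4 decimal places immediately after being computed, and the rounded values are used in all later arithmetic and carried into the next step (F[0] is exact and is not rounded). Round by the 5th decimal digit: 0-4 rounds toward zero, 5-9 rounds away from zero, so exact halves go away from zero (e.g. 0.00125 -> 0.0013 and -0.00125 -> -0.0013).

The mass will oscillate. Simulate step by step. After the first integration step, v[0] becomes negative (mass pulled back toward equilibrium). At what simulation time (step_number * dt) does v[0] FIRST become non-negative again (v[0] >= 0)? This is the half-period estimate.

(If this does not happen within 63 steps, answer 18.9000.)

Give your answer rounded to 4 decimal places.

Step 0: x=[3.2000] v=[0.0000]
Step 1: x=[3.0371] v=[-0.5429]
Step 2: x=[2.7379] v=[-0.9973]
Step 3: x=[2.3511] v=[-1.2893]
Step 4: x=[1.9397] v=[-1.3713]
Step 5: x=[1.5707] v=[-1.2300]
Step 6: x=[1.3042] v=[-0.8884]
Step 7: x=[1.1836] v=[-0.4021]
Step 8: x=[1.2285] v=[0.1497]
First v>=0 after going negative at step 8, time=2.4000

Answer: 2.4000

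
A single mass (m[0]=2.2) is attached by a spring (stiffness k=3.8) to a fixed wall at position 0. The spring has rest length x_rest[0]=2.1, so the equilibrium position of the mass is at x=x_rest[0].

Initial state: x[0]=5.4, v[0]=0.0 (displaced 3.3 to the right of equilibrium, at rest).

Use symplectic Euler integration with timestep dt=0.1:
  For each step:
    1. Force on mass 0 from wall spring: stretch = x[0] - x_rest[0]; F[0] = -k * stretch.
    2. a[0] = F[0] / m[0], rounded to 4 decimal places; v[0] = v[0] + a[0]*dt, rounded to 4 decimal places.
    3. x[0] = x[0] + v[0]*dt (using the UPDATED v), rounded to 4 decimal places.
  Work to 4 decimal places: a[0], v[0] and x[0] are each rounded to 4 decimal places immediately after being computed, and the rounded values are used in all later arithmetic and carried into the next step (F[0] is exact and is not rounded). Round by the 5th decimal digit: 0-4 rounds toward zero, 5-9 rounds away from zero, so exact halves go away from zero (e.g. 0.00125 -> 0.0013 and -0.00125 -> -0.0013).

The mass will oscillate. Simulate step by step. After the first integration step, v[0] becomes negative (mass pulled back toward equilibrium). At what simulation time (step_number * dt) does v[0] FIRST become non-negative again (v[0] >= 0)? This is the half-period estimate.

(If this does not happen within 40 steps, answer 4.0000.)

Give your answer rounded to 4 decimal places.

Step 0: x=[5.4000] v=[0.0000]
Step 1: x=[5.3430] v=[-0.5700]
Step 2: x=[5.2300] v=[-1.1302]
Step 3: x=[5.0629] v=[-1.6708]
Step 4: x=[4.8446] v=[-2.1826]
Step 5: x=[4.5789] v=[-2.6567]
Step 6: x=[4.2704] v=[-3.0849]
Step 7: x=[3.9244] v=[-3.4598]
Step 8: x=[3.5469] v=[-3.7749]
Step 9: x=[3.1444] v=[-4.0248]
Step 10: x=[2.7239] v=[-4.2052]
Step 11: x=[2.2926] v=[-4.3130]
Step 12: x=[1.8580] v=[-4.3463]
Step 13: x=[1.4276] v=[-4.3045]
Step 14: x=[1.0088] v=[-4.1884]
Step 15: x=[0.6088] v=[-3.9999]
Step 16: x=[0.2346] v=[-3.7423]
Step 17: x=[-0.1074] v=[-3.4201]
Step 18: x=[-0.4113] v=[-3.0388]
Step 19: x=[-0.6718] v=[-2.6050]
Step 20: x=[-0.8844] v=[-2.1262]
Step 21: x=[-1.0455] v=[-1.6107]
Step 22: x=[-1.1522] v=[-1.0674]
Step 23: x=[-1.2028] v=[-0.5057]
Step 24: x=[-1.1963] v=[0.0648]
First v>=0 after going negative at step 24, time=2.4000

Answer: 2.4000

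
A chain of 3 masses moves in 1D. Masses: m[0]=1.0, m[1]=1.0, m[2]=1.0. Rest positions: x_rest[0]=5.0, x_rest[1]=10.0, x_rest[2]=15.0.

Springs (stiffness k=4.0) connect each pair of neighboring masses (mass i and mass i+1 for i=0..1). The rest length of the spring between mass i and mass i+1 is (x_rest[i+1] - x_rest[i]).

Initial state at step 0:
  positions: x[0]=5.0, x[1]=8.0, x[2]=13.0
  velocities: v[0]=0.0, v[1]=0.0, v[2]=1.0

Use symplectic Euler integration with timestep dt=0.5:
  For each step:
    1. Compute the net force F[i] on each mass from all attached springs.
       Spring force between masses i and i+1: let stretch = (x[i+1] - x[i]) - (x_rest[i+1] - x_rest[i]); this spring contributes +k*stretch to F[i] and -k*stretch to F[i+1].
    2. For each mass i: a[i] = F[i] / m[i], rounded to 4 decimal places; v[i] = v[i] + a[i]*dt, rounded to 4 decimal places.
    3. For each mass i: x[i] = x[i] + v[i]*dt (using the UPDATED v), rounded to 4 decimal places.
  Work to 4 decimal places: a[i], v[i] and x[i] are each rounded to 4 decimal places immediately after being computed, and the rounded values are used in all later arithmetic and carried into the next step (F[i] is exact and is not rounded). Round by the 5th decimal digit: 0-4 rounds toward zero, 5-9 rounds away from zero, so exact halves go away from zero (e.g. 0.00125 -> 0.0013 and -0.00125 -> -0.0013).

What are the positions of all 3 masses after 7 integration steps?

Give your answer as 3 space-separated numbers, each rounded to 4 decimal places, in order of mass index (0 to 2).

Answer: 4.0000 11.0000 14.5000

Derivation:
Step 0: x=[5.0000 8.0000 13.0000] v=[0.0000 0.0000 1.0000]
Step 1: x=[3.0000 10.0000 13.5000] v=[-4.0000 4.0000 1.0000]
Step 2: x=[3.0000 8.5000 15.5000] v=[0.0000 -3.0000 4.0000]
Step 3: x=[3.5000 8.5000 15.5000] v=[1.0000 0.0000 0.0000]
Step 4: x=[4.0000 10.5000 13.5000] v=[1.0000 4.0000 -4.0000]
Step 5: x=[6.0000 9.0000 13.5000] v=[4.0000 -3.0000 0.0000]
Step 6: x=[6.0000 9.0000 14.0000] v=[0.0000 0.0000 1.0000]
Step 7: x=[4.0000 11.0000 14.5000] v=[-4.0000 4.0000 1.0000]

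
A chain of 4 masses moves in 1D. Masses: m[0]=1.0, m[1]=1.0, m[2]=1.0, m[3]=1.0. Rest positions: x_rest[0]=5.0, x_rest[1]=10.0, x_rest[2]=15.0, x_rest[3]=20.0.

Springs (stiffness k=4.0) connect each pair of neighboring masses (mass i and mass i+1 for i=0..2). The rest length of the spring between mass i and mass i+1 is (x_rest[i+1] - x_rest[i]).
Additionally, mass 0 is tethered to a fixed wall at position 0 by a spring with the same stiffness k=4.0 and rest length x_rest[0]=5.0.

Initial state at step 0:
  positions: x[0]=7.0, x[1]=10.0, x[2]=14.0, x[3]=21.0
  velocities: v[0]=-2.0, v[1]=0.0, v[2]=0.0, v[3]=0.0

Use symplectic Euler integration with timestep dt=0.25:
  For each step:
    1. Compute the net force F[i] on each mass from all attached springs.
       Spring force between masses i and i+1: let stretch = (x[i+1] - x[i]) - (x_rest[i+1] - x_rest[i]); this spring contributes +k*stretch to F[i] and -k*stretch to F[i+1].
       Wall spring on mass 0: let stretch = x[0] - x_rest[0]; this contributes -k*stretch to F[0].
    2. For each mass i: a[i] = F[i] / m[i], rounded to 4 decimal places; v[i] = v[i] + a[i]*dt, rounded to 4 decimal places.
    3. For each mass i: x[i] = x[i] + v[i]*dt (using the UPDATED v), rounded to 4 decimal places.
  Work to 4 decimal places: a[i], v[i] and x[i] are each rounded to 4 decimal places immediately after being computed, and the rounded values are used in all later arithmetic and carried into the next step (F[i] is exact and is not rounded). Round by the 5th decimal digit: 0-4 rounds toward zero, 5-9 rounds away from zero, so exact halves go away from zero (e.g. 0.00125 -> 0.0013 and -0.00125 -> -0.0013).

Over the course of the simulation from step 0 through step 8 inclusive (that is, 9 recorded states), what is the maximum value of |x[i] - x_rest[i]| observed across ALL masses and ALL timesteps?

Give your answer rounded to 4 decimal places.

Answer: 2.1719

Derivation:
Step 0: x=[7.0000 10.0000 14.0000 21.0000] v=[-2.0000 0.0000 0.0000 0.0000]
Step 1: x=[5.5000 10.2500 14.7500 20.5000] v=[-6.0000 1.0000 3.0000 -2.0000]
Step 2: x=[3.8125 10.4375 15.8125 19.8125] v=[-6.7500 0.7500 4.2500 -2.7500]
Step 3: x=[2.8281 10.3125 16.5313 19.3750] v=[-3.9375 -0.5000 2.8750 -1.7500]
Step 4: x=[3.0078 9.8711 16.4063 19.4766] v=[0.7188 -1.7656 -0.5001 0.4063]
Step 5: x=[4.1514 9.3477 15.4151 20.0606] v=[4.5743 -2.0937 -3.9650 2.3360]
Step 6: x=[5.5562 9.0421 14.0684 20.7332] v=[5.6192 -1.2226 -5.3869 2.6905]
Step 7: x=[6.4434 9.1216 13.1313 20.9896] v=[3.5489 0.3178 -3.7484 1.0257]
Step 8: x=[6.3893 9.5339 13.1564 20.5315] v=[-0.2163 1.6493 0.1002 -1.8326]
Max displacement = 2.1719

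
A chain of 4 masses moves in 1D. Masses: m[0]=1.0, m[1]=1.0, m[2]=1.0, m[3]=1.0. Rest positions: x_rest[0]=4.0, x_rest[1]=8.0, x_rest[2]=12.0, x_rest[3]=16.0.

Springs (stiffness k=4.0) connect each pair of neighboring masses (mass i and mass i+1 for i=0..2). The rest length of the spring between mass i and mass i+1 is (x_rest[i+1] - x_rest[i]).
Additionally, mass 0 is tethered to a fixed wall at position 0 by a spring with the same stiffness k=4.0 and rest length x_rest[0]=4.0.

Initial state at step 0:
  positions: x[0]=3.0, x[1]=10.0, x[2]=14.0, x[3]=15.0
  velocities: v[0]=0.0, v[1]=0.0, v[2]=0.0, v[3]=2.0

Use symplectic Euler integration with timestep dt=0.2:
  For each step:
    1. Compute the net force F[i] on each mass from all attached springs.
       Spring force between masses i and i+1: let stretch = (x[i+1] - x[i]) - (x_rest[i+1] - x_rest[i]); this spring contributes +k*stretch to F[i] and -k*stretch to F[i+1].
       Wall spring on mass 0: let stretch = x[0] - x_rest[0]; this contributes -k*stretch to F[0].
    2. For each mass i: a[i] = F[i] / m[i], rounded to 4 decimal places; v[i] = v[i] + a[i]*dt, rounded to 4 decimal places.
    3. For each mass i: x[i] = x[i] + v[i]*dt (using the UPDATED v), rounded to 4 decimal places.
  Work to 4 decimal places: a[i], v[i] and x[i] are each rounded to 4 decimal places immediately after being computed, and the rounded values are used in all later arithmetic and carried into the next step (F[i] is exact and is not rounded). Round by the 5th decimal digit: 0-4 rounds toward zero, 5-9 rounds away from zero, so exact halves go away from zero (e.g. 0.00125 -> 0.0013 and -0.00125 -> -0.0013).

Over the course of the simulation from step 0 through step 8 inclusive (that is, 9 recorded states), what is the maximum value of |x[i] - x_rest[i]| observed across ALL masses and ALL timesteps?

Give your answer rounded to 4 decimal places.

Step 0: x=[3.0000 10.0000 14.0000 15.0000] v=[0.0000 0.0000 0.0000 2.0000]
Step 1: x=[3.6400 9.5200 13.5200 15.8800] v=[3.2000 -2.4000 -2.4000 4.4000]
Step 2: x=[4.6384 8.7392 12.7776 17.0224] v=[4.9920 -3.9040 -3.7120 5.7120]
Step 3: x=[5.5508 7.9484 12.0682 18.1256] v=[4.5619 -3.9539 -3.5469 5.5162]
Step 4: x=[5.9587 7.4332 11.6688 18.8997] v=[2.0393 -2.5761 -1.9968 3.8703]
Step 5: x=[5.6491 7.3598 11.7487 19.1568] v=[-1.5481 -0.3672 0.3994 1.2856]
Step 6: x=[4.7093 7.7149 12.3117 18.8686] v=[-4.6988 1.7754 2.8148 -1.4409]
Step 7: x=[3.4969 8.3246 13.1883 18.1713] v=[-6.0618 3.0484 4.3829 -3.4864]
Step 8: x=[2.4975 8.9400 14.0840 17.3167] v=[-4.9972 3.0772 4.4783 -4.2728]
Max displacement = 3.1568

Answer: 3.1568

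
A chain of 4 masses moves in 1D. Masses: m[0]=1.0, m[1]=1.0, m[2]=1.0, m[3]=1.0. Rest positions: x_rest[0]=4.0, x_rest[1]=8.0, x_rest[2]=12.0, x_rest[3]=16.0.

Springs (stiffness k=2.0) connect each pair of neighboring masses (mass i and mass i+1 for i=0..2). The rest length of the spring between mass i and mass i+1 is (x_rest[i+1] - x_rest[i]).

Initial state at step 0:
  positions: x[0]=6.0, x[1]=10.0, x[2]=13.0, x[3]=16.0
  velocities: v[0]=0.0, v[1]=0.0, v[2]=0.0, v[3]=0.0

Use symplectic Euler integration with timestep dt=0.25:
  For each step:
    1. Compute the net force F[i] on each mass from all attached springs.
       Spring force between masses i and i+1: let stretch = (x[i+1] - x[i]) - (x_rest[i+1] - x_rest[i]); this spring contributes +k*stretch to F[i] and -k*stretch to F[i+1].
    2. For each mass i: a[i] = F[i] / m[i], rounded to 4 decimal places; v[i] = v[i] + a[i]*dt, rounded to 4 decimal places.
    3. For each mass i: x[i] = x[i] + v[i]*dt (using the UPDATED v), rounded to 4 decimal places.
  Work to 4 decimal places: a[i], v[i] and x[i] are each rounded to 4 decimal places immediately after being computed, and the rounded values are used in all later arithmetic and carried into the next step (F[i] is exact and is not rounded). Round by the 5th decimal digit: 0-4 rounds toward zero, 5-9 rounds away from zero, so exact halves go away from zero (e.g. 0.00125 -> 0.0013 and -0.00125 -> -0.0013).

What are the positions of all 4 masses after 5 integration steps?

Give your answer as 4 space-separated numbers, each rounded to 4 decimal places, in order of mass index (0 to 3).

Answer: 5.6003 8.9748 13.0424 17.3828

Derivation:
Step 0: x=[6.0000 10.0000 13.0000 16.0000] v=[0.0000 0.0000 0.0000 0.0000]
Step 1: x=[6.0000 9.8750 13.0000 16.1250] v=[0.0000 -0.5000 0.0000 0.5000]
Step 2: x=[5.9844 9.6563 13.0000 16.3594] v=[-0.0625 -0.8750 0.0000 0.9375]
Step 3: x=[5.9278 9.3965 13.0020 16.6739] v=[-0.2266 -1.0391 0.0079 1.2578]
Step 4: x=[5.8047 9.1538 13.0123 17.0294] v=[-0.4923 -0.9707 0.0411 1.4219]
Step 5: x=[5.6003 8.9748 13.0424 17.3828] v=[-0.8178 -0.7160 0.1204 1.4134]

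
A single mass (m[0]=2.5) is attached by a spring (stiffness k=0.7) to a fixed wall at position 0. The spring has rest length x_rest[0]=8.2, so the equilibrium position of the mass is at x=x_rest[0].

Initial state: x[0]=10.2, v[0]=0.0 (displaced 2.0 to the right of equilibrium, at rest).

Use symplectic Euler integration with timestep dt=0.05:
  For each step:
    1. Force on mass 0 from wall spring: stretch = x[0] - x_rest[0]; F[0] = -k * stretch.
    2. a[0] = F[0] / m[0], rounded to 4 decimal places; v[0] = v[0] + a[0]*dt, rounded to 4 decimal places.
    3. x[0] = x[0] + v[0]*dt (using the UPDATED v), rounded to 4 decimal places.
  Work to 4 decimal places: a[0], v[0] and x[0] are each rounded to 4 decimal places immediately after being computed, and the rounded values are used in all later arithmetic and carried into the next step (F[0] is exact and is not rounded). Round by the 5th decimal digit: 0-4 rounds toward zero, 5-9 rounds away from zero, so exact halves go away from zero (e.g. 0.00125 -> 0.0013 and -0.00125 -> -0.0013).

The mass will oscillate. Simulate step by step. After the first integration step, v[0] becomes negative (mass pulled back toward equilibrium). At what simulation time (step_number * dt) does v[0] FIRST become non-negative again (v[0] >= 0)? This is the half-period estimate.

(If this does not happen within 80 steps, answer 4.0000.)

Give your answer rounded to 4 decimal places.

Step 0: x=[10.2000] v=[0.0000]
Step 1: x=[10.1986] v=[-0.0280]
Step 2: x=[10.1958] v=[-0.0560]
Step 3: x=[10.1916] v=[-0.0839]
Step 4: x=[10.1860] v=[-0.1118]
Step 5: x=[10.1790] v=[-0.1396]
Step 6: x=[10.1706] v=[-0.1673]
Step 7: x=[10.1609] v=[-0.1949]
Step 8: x=[10.1498] v=[-0.2224]
Step 9: x=[10.1373] v=[-0.2497]
Step 10: x=[10.1235] v=[-0.2768]
Step 11: x=[10.1083] v=[-0.3037]
Step 12: x=[10.0918] v=[-0.3304]
Step 13: x=[10.0740] v=[-0.3569]
Step 14: x=[10.0548] v=[-0.3831]
Step 15: x=[10.0343] v=[-0.4091]
Step 16: x=[10.0126] v=[-0.4348]
Step 17: x=[9.9896] v=[-0.4602]
Step 18: x=[9.9653] v=[-0.4853]
Step 19: x=[9.9398] v=[-0.5100]
Step 20: x=[9.9131] v=[-0.5344]
Step 21: x=[9.8852] v=[-0.5584]
Step 22: x=[9.8561] v=[-0.5820]
Step 23: x=[9.8258] v=[-0.6052]
Step 24: x=[9.7944] v=[-0.6280]
Step 25: x=[9.7619] v=[-0.6503]
Step 26: x=[9.7283] v=[-0.6722]
Step 27: x=[9.6936] v=[-0.6936]
Step 28: x=[9.6579] v=[-0.7145]
Step 29: x=[9.6212] v=[-0.7349]
Step 30: x=[9.5835] v=[-0.7548]
Step 31: x=[9.5448] v=[-0.7742]
Step 32: x=[9.5052] v=[-0.7930]
Step 33: x=[9.4646] v=[-0.8113]
Step 34: x=[9.4232] v=[-0.8290]
Step 35: x=[9.3809] v=[-0.8461]
Step 36: x=[9.3378] v=[-0.8626]
Step 37: x=[9.2939] v=[-0.8785]
Step 38: x=[9.2492] v=[-0.8938]
Step 39: x=[9.2038] v=[-0.9085]
Step 40: x=[9.1577] v=[-0.9226]
Step 41: x=[9.1109] v=[-0.9360]
Step 42: x=[9.0635] v=[-0.9488]
Step 43: x=[9.0155] v=[-0.9609]
Step 44: x=[8.9669] v=[-0.9723]
Step 45: x=[8.9178] v=[-0.9830]
Step 46: x=[8.8681] v=[-0.9931]
Step 47: x=[8.8180] v=[-1.0025]
Step 48: x=[8.7674] v=[-1.0112]
Step 49: x=[8.7164] v=[-1.0191]
Step 50: x=[8.6651] v=[-1.0263]
Step 51: x=[8.6135] v=[-1.0328]
Step 52: x=[8.5616] v=[-1.0386]
Step 53: x=[8.5094] v=[-1.0437]
Step 54: x=[8.4570] v=[-1.0480]
Step 55: x=[8.4044] v=[-1.0516]
Step 56: x=[8.3517] v=[-1.0545]
Step 57: x=[8.2989] v=[-1.0566]
Step 58: x=[8.2460] v=[-1.0580]
Step 59: x=[8.1931] v=[-1.0586]
Step 60: x=[8.1402] v=[-1.0585]
Step 61: x=[8.0873] v=[-1.0577]
Step 62: x=[8.0345] v=[-1.0561]
Step 63: x=[7.9818] v=[-1.0538]
Step 64: x=[7.9293] v=[-1.0507]
Step 65: x=[7.8770] v=[-1.0469]
Step 66: x=[7.8249] v=[-1.0424]
Step 67: x=[7.7730] v=[-1.0372]
Step 68: x=[7.7214] v=[-1.0312]
Step 69: x=[7.6702] v=[-1.0245]
Step 70: x=[7.6193] v=[-1.0171]
Step 71: x=[7.5689] v=[-1.0090]
Step 72: x=[7.5189] v=[-1.0002]
Step 73: x=[7.4694] v=[-0.9907]
Step 74: x=[7.4204] v=[-0.9805]
Step 75: x=[7.3719] v=[-0.9696]
Step 76: x=[7.3240] v=[-0.9580]
Step 77: x=[7.2767] v=[-0.9457]
Step 78: x=[7.2301] v=[-0.9328]
Step 79: x=[7.1841] v=[-0.9192]
Step 80: x=[7.1389] v=[-0.9050]
v[0] did not become non-negative within 80 steps; using fallback time=4.0000

Answer: 4.0000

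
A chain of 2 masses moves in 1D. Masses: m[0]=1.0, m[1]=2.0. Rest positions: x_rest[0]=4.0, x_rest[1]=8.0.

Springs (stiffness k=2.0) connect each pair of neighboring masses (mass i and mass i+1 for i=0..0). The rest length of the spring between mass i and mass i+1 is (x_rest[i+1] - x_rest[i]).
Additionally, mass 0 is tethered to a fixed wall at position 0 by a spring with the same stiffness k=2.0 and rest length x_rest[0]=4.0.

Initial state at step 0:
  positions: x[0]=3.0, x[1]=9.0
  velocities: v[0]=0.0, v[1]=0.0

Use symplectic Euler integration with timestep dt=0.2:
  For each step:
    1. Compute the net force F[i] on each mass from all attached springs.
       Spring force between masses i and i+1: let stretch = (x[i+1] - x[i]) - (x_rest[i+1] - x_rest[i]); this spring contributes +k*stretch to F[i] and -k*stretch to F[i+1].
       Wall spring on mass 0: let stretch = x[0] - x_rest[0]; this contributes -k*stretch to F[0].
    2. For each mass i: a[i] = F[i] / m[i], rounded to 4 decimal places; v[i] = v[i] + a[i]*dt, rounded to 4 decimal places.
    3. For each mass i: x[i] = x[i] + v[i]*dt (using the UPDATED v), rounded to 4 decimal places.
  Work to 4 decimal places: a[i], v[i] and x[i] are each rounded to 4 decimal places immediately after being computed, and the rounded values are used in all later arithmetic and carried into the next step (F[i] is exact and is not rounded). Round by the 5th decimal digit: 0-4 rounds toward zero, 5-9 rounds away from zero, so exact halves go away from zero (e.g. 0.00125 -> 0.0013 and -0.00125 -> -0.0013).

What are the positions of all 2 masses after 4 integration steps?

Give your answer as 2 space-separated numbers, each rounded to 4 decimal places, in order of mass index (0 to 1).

Answer: 4.7839 8.3763

Derivation:
Step 0: x=[3.0000 9.0000] v=[0.0000 0.0000]
Step 1: x=[3.2400 8.9200] v=[1.2000 -0.4000]
Step 2: x=[3.6752 8.7728] v=[2.1760 -0.7360]
Step 3: x=[4.2242 8.5817] v=[2.7450 -0.9555]
Step 4: x=[4.7839 8.3763] v=[2.7983 -1.0270]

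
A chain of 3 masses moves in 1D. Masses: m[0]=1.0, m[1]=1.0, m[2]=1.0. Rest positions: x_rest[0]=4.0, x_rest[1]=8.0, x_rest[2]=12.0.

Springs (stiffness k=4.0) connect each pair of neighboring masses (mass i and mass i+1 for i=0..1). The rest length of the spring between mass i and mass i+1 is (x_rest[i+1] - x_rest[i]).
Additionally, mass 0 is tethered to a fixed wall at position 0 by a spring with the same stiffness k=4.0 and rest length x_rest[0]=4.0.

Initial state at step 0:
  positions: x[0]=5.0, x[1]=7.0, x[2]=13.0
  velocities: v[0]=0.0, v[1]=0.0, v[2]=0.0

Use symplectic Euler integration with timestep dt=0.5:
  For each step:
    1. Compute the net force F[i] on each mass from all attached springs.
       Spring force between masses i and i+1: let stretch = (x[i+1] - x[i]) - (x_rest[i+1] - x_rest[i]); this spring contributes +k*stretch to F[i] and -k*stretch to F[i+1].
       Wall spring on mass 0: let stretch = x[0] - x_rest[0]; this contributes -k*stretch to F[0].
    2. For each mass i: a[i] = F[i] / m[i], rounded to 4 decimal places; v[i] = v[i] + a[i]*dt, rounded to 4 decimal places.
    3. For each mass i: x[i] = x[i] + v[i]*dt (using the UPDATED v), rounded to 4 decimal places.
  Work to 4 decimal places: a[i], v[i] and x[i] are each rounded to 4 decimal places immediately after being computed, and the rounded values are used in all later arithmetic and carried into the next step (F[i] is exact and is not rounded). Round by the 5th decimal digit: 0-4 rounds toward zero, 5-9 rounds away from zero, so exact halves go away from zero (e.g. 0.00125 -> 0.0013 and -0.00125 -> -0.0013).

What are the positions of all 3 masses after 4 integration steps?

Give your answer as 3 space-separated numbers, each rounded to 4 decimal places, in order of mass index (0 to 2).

Step 0: x=[5.0000 7.0000 13.0000] v=[0.0000 0.0000 0.0000]
Step 1: x=[2.0000 11.0000 11.0000] v=[-6.0000 8.0000 -4.0000]
Step 2: x=[6.0000 6.0000 13.0000] v=[8.0000 -10.0000 4.0000]
Step 3: x=[4.0000 8.0000 12.0000] v=[-4.0000 4.0000 -2.0000]
Step 4: x=[2.0000 10.0000 11.0000] v=[-4.0000 4.0000 -2.0000]

Answer: 2.0000 10.0000 11.0000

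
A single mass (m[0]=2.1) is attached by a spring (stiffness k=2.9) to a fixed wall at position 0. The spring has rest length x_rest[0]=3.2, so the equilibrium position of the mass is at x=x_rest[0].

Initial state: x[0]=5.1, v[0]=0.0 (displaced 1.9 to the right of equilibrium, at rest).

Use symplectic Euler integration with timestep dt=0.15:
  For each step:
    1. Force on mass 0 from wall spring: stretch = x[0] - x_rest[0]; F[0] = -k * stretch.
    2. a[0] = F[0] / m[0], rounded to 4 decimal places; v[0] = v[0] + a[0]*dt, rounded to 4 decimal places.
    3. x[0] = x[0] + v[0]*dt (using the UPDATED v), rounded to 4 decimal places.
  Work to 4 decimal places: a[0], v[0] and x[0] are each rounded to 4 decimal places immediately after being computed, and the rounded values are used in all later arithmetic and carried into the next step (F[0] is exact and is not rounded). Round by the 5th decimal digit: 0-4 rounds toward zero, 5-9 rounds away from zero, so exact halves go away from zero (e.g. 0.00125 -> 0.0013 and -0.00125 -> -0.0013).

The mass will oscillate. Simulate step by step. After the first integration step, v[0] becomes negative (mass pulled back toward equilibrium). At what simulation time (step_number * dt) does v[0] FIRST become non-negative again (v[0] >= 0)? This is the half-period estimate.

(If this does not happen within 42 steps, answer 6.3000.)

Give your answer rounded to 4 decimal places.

Step 0: x=[5.1000] v=[0.0000]
Step 1: x=[5.0410] v=[-0.3936]
Step 2: x=[4.9248] v=[-0.7749]
Step 3: x=[4.7550] v=[-1.1322]
Step 4: x=[4.5369] v=[-1.4543]
Step 5: x=[4.2772] v=[-1.7312]
Step 6: x=[3.9841] v=[-1.9543]
Step 7: x=[3.6666] v=[-2.1167]
Step 8: x=[3.3346] v=[-2.2134]
Step 9: x=[2.9984] v=[-2.2413]
Step 10: x=[2.6685] v=[-2.1995]
Step 11: x=[2.3551] v=[-2.0894]
Step 12: x=[2.0679] v=[-1.9144]
Step 13: x=[1.8159] v=[-1.6799]
Step 14: x=[1.6069] v=[-1.3932]
Step 15: x=[1.4474] v=[-1.0632]
Step 16: x=[1.3424] v=[-0.7002]
Step 17: x=[1.2951] v=[-0.3154]
Step 18: x=[1.3070] v=[0.0792]
First v>=0 after going negative at step 18, time=2.7000

Answer: 2.7000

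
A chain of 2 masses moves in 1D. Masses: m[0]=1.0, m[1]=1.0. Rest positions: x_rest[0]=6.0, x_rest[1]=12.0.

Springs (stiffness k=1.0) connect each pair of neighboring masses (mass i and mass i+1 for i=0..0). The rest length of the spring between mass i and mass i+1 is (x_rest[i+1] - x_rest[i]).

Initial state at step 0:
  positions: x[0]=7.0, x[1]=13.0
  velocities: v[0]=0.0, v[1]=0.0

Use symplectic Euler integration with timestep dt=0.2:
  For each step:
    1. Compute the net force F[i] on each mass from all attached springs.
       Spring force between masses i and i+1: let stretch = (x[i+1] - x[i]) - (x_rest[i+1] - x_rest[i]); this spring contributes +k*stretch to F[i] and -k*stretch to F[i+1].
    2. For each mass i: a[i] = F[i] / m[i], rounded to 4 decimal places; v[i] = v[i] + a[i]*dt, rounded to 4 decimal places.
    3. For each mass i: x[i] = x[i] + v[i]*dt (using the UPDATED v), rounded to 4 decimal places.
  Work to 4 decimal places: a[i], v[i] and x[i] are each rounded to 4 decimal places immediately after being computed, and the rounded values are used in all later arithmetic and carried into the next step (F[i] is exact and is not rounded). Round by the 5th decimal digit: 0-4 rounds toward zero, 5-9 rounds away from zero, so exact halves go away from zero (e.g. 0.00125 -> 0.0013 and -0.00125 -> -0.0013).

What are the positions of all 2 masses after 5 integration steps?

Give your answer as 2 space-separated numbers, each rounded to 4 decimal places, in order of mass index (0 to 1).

Step 0: x=[7.0000 13.0000] v=[0.0000 0.0000]
Step 1: x=[7.0000 13.0000] v=[0.0000 0.0000]
Step 2: x=[7.0000 13.0000] v=[0.0000 0.0000]
Step 3: x=[7.0000 13.0000] v=[0.0000 0.0000]
Step 4: x=[7.0000 13.0000] v=[0.0000 0.0000]
Step 5: x=[7.0000 13.0000] v=[0.0000 0.0000]

Answer: 7.0000 13.0000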